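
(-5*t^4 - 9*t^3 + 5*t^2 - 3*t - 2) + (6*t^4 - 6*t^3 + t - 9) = t^4 - 15*t^3 + 5*t^2 - 2*t - 11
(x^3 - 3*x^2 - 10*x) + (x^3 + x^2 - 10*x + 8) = 2*x^3 - 2*x^2 - 20*x + 8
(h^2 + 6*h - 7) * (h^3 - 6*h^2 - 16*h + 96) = h^5 - 59*h^3 + 42*h^2 + 688*h - 672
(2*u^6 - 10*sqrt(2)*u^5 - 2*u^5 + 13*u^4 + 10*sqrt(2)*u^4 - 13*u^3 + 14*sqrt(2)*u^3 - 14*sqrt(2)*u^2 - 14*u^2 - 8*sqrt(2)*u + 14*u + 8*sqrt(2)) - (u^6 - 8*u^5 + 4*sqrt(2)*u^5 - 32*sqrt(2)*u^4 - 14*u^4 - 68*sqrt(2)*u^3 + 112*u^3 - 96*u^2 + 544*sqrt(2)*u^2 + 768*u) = u^6 - 14*sqrt(2)*u^5 + 6*u^5 + 27*u^4 + 42*sqrt(2)*u^4 - 125*u^3 + 82*sqrt(2)*u^3 - 558*sqrt(2)*u^2 + 82*u^2 - 754*u - 8*sqrt(2)*u + 8*sqrt(2)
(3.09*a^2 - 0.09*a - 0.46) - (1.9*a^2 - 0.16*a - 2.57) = 1.19*a^2 + 0.07*a + 2.11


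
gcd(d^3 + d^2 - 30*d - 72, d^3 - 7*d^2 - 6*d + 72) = d^2 - 3*d - 18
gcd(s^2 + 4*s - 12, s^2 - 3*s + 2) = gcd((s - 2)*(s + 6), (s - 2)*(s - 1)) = s - 2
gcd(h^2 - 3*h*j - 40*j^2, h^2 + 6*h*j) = 1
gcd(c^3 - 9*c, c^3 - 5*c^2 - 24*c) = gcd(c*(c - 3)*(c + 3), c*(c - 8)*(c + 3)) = c^2 + 3*c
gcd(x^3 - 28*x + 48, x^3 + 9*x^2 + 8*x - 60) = x^2 + 4*x - 12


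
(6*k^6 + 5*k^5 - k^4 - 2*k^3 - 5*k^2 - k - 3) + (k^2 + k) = 6*k^6 + 5*k^5 - k^4 - 2*k^3 - 4*k^2 - 3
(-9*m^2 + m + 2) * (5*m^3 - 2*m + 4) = -45*m^5 + 5*m^4 + 28*m^3 - 38*m^2 + 8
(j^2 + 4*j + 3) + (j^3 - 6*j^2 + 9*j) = j^3 - 5*j^2 + 13*j + 3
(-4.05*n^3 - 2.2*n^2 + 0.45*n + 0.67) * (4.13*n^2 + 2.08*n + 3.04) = -16.7265*n^5 - 17.51*n^4 - 15.0295*n^3 - 2.9849*n^2 + 2.7616*n + 2.0368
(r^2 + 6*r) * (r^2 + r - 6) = r^4 + 7*r^3 - 36*r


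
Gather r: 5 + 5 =10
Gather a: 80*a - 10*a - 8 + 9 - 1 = 70*a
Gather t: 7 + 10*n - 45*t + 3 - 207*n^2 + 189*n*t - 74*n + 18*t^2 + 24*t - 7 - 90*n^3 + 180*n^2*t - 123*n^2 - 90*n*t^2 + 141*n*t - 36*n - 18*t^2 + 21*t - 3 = -90*n^3 - 330*n^2 - 90*n*t^2 - 100*n + t*(180*n^2 + 330*n)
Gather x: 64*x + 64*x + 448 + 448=128*x + 896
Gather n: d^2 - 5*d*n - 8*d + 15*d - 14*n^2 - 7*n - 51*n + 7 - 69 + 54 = d^2 + 7*d - 14*n^2 + n*(-5*d - 58) - 8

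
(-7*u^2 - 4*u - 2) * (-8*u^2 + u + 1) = 56*u^4 + 25*u^3 + 5*u^2 - 6*u - 2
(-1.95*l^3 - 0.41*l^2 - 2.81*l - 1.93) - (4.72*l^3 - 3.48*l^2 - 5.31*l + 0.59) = -6.67*l^3 + 3.07*l^2 + 2.5*l - 2.52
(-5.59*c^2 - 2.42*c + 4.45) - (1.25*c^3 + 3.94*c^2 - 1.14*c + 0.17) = -1.25*c^3 - 9.53*c^2 - 1.28*c + 4.28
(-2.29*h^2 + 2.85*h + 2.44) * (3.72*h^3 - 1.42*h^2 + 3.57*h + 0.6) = -8.5188*h^5 + 13.8538*h^4 - 3.1455*h^3 + 5.3357*h^2 + 10.4208*h + 1.464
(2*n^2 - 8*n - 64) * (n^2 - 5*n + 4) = 2*n^4 - 18*n^3 - 16*n^2 + 288*n - 256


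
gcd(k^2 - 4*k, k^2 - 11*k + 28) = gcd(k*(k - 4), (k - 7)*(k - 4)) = k - 4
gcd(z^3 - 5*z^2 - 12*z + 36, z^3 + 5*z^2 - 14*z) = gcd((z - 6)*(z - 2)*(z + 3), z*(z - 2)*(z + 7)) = z - 2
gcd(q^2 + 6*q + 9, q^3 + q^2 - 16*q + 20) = 1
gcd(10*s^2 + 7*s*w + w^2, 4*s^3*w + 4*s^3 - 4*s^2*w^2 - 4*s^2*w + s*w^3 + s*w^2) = 1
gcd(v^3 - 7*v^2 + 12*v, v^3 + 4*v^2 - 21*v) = v^2 - 3*v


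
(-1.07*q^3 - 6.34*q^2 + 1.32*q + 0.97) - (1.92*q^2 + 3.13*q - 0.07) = -1.07*q^3 - 8.26*q^2 - 1.81*q + 1.04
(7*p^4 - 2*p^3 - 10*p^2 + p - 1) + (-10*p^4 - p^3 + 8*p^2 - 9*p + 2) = -3*p^4 - 3*p^3 - 2*p^2 - 8*p + 1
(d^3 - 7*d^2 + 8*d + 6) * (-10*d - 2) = -10*d^4 + 68*d^3 - 66*d^2 - 76*d - 12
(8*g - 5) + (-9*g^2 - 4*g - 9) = -9*g^2 + 4*g - 14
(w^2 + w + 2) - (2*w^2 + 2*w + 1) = -w^2 - w + 1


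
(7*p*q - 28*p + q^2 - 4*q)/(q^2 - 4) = (7*p*q - 28*p + q^2 - 4*q)/(q^2 - 4)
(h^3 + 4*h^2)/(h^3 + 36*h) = h*(h + 4)/(h^2 + 36)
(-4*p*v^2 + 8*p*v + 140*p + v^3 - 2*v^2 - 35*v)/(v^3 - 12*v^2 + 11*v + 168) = (-4*p*v - 20*p + v^2 + 5*v)/(v^2 - 5*v - 24)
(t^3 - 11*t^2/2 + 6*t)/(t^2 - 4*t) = t - 3/2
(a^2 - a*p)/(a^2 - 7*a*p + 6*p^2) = a/(a - 6*p)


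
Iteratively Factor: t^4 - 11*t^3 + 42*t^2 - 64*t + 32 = (t - 2)*(t^3 - 9*t^2 + 24*t - 16) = (t - 2)*(t - 1)*(t^2 - 8*t + 16) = (t - 4)*(t - 2)*(t - 1)*(t - 4)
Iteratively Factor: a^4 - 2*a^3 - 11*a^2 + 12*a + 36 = (a + 2)*(a^3 - 4*a^2 - 3*a + 18) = (a + 2)^2*(a^2 - 6*a + 9) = (a - 3)*(a + 2)^2*(a - 3)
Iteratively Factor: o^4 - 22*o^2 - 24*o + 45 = (o - 1)*(o^3 + o^2 - 21*o - 45) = (o - 1)*(o + 3)*(o^2 - 2*o - 15) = (o - 1)*(o + 3)^2*(o - 5)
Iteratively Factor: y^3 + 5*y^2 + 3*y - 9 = (y + 3)*(y^2 + 2*y - 3) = (y + 3)^2*(y - 1)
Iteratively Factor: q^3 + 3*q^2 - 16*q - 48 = (q - 4)*(q^2 + 7*q + 12) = (q - 4)*(q + 3)*(q + 4)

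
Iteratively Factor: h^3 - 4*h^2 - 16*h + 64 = (h - 4)*(h^2 - 16) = (h - 4)*(h + 4)*(h - 4)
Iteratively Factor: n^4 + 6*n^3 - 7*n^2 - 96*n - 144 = (n + 3)*(n^3 + 3*n^2 - 16*n - 48) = (n + 3)^2*(n^2 - 16) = (n - 4)*(n + 3)^2*(n + 4)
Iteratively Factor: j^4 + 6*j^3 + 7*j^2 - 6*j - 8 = (j - 1)*(j^3 + 7*j^2 + 14*j + 8) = (j - 1)*(j + 2)*(j^2 + 5*j + 4) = (j - 1)*(j + 2)*(j + 4)*(j + 1)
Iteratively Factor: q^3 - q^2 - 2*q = (q)*(q^2 - q - 2) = q*(q + 1)*(q - 2)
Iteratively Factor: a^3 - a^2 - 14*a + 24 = (a - 3)*(a^2 + 2*a - 8) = (a - 3)*(a - 2)*(a + 4)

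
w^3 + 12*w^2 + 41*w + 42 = (w + 2)*(w + 3)*(w + 7)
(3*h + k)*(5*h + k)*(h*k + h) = 15*h^3*k + 15*h^3 + 8*h^2*k^2 + 8*h^2*k + h*k^3 + h*k^2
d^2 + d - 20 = (d - 4)*(d + 5)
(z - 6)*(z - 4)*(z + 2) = z^3 - 8*z^2 + 4*z + 48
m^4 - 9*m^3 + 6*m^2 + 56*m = m*(m - 7)*(m - 4)*(m + 2)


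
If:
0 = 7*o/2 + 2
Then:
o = -4/7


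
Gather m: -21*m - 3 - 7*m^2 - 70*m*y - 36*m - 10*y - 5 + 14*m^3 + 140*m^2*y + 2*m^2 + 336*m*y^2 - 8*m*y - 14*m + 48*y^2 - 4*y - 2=14*m^3 + m^2*(140*y - 5) + m*(336*y^2 - 78*y - 71) + 48*y^2 - 14*y - 10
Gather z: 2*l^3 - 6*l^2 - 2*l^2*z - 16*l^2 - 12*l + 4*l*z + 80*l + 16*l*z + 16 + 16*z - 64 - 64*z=2*l^3 - 22*l^2 + 68*l + z*(-2*l^2 + 20*l - 48) - 48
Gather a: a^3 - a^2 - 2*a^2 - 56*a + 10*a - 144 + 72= a^3 - 3*a^2 - 46*a - 72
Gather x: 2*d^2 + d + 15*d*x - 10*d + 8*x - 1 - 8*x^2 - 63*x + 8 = 2*d^2 - 9*d - 8*x^2 + x*(15*d - 55) + 7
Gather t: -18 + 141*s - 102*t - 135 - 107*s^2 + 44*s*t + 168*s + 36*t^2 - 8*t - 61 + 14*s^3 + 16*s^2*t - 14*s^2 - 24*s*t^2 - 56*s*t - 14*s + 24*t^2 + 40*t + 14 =14*s^3 - 121*s^2 + 295*s + t^2*(60 - 24*s) + t*(16*s^2 - 12*s - 70) - 200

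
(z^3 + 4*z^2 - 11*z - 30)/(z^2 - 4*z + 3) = (z^2 + 7*z + 10)/(z - 1)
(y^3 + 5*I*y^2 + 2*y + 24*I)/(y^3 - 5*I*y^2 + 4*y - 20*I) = (y^2 + 7*I*y - 12)/(y^2 - 3*I*y + 10)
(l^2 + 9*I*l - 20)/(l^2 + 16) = (l + 5*I)/(l - 4*I)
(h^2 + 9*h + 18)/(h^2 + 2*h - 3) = (h + 6)/(h - 1)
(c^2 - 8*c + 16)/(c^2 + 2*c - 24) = (c - 4)/(c + 6)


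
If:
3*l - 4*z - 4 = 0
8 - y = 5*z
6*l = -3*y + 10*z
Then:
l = 196/51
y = -24/17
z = 32/17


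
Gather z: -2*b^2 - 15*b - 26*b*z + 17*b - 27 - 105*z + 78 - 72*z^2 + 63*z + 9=-2*b^2 + 2*b - 72*z^2 + z*(-26*b - 42) + 60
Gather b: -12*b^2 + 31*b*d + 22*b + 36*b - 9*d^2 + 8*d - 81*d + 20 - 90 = -12*b^2 + b*(31*d + 58) - 9*d^2 - 73*d - 70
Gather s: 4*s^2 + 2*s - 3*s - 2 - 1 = 4*s^2 - s - 3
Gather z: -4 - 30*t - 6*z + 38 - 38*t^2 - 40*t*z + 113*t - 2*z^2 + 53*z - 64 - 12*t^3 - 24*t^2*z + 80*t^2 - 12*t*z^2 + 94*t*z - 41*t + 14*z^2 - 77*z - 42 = -12*t^3 + 42*t^2 + 42*t + z^2*(12 - 12*t) + z*(-24*t^2 + 54*t - 30) - 72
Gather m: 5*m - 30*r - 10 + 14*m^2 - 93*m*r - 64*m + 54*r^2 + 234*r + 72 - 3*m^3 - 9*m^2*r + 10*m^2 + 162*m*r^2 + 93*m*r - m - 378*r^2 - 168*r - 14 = -3*m^3 + m^2*(24 - 9*r) + m*(162*r^2 - 60) - 324*r^2 + 36*r + 48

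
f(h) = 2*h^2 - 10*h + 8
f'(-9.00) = -46.00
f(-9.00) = 260.00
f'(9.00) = 26.00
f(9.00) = 80.00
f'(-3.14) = -22.56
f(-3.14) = 59.12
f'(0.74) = -7.04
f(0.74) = 1.70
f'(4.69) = 8.76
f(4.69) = 5.09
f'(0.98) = -6.08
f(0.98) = 0.12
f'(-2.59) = -20.36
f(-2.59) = 47.32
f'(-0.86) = -13.44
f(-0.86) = 18.08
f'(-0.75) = -13.00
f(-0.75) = 16.62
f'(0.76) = -6.96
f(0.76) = 1.56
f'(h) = 4*h - 10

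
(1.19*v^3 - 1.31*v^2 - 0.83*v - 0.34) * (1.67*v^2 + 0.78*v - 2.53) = 1.9873*v^5 - 1.2595*v^4 - 5.4186*v^3 + 2.0991*v^2 + 1.8347*v + 0.8602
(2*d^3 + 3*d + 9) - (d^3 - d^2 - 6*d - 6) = d^3 + d^2 + 9*d + 15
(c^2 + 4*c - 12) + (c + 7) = c^2 + 5*c - 5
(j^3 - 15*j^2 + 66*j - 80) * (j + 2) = j^4 - 13*j^3 + 36*j^2 + 52*j - 160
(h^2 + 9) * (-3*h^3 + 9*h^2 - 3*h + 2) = -3*h^5 + 9*h^4 - 30*h^3 + 83*h^2 - 27*h + 18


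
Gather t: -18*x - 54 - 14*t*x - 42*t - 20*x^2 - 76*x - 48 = t*(-14*x - 42) - 20*x^2 - 94*x - 102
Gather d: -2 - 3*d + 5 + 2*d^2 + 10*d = 2*d^2 + 7*d + 3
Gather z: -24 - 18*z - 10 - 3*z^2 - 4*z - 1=-3*z^2 - 22*z - 35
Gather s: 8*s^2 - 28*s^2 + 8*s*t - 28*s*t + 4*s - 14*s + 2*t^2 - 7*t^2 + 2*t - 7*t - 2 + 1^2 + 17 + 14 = -20*s^2 + s*(-20*t - 10) - 5*t^2 - 5*t + 30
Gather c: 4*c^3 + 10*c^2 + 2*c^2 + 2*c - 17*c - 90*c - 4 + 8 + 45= 4*c^3 + 12*c^2 - 105*c + 49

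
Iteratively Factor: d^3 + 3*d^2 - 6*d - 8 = (d + 1)*(d^2 + 2*d - 8) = (d + 1)*(d + 4)*(d - 2)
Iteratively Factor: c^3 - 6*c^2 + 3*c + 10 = (c - 2)*(c^2 - 4*c - 5) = (c - 2)*(c + 1)*(c - 5)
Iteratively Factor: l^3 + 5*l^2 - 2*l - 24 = (l + 3)*(l^2 + 2*l - 8) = (l + 3)*(l + 4)*(l - 2)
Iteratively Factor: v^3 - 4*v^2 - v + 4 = (v + 1)*(v^2 - 5*v + 4) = (v - 4)*(v + 1)*(v - 1)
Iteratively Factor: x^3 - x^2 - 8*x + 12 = (x - 2)*(x^2 + x - 6) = (x - 2)^2*(x + 3)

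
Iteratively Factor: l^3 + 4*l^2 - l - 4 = (l + 4)*(l^2 - 1) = (l + 1)*(l + 4)*(l - 1)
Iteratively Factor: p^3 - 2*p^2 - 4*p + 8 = (p - 2)*(p^2 - 4) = (p - 2)*(p + 2)*(p - 2)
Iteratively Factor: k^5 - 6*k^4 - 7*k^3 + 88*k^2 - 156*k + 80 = (k + 4)*(k^4 - 10*k^3 + 33*k^2 - 44*k + 20) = (k - 1)*(k + 4)*(k^3 - 9*k^2 + 24*k - 20) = (k - 2)*(k - 1)*(k + 4)*(k^2 - 7*k + 10) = (k - 2)^2*(k - 1)*(k + 4)*(k - 5)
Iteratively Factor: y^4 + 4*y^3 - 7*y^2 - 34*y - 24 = (y + 1)*(y^3 + 3*y^2 - 10*y - 24) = (y - 3)*(y + 1)*(y^2 + 6*y + 8) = (y - 3)*(y + 1)*(y + 2)*(y + 4)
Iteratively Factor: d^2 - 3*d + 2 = (d - 2)*(d - 1)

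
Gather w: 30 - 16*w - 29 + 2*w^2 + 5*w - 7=2*w^2 - 11*w - 6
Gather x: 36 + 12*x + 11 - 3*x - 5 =9*x + 42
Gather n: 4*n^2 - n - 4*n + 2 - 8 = 4*n^2 - 5*n - 6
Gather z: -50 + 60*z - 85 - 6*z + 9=54*z - 126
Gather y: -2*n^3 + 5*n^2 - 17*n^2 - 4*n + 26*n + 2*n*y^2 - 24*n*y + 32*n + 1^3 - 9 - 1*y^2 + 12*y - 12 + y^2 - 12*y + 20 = -2*n^3 - 12*n^2 + 2*n*y^2 - 24*n*y + 54*n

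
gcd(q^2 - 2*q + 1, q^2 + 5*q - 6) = q - 1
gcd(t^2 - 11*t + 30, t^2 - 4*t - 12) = t - 6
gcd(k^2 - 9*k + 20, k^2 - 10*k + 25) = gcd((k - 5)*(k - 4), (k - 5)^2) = k - 5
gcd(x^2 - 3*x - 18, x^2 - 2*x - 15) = x + 3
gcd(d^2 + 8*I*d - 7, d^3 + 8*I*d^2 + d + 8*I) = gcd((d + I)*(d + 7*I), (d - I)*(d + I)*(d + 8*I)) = d + I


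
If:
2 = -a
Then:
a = -2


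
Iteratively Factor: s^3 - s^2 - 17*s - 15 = (s + 1)*(s^2 - 2*s - 15) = (s - 5)*(s + 1)*(s + 3)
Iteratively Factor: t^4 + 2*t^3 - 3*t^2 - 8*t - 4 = (t + 2)*(t^3 - 3*t - 2) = (t + 1)*(t + 2)*(t^2 - t - 2) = (t - 2)*(t + 1)*(t + 2)*(t + 1)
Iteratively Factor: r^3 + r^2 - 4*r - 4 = (r - 2)*(r^2 + 3*r + 2) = (r - 2)*(r + 1)*(r + 2)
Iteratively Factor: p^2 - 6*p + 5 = (p - 5)*(p - 1)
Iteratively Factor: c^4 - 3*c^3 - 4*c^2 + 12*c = (c - 3)*(c^3 - 4*c) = (c - 3)*(c - 2)*(c^2 + 2*c) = (c - 3)*(c - 2)*(c + 2)*(c)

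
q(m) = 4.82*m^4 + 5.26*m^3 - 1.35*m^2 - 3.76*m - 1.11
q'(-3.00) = -374.20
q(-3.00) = 246.42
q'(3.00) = 650.72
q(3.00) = 507.90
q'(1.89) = 177.67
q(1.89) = 83.98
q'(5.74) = 4146.87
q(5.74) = 6159.92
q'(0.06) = -3.86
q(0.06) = -1.34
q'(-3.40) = -569.94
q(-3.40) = 433.44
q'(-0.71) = -0.79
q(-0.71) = 0.22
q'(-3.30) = -515.87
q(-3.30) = 379.18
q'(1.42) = 79.43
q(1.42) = 25.49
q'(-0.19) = -2.81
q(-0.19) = -0.47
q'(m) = 19.28*m^3 + 15.78*m^2 - 2.7*m - 3.76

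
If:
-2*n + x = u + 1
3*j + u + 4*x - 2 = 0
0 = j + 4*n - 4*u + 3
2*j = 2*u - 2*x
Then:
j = -1/3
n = -1/3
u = 1/3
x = 2/3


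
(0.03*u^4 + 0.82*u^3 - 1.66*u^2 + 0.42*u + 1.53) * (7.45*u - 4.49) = 0.2235*u^5 + 5.9743*u^4 - 16.0488*u^3 + 10.5824*u^2 + 9.5127*u - 6.8697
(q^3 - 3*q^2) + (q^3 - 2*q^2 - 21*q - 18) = 2*q^3 - 5*q^2 - 21*q - 18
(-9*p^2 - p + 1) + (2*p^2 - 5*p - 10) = -7*p^2 - 6*p - 9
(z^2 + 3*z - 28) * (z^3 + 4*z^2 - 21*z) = z^5 + 7*z^4 - 37*z^3 - 175*z^2 + 588*z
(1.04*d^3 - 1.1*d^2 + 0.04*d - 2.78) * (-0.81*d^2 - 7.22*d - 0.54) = -0.8424*d^5 - 6.6178*d^4 + 7.348*d^3 + 2.557*d^2 + 20.05*d + 1.5012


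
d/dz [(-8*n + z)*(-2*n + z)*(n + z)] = 6*n^2 - 18*n*z + 3*z^2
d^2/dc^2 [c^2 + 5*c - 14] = 2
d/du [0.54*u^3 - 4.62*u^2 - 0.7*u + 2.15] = 1.62*u^2 - 9.24*u - 0.7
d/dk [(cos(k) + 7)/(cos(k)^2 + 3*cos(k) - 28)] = sin(k)/(cos(k) - 4)^2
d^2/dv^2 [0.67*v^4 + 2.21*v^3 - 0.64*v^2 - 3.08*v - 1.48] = 8.04*v^2 + 13.26*v - 1.28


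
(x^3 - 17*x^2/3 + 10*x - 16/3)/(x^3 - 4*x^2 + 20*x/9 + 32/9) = 3*(x - 1)/(3*x + 2)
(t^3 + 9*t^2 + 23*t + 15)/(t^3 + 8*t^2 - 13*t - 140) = (t^2 + 4*t + 3)/(t^2 + 3*t - 28)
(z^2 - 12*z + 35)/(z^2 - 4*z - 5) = (z - 7)/(z + 1)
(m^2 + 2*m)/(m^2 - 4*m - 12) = m/(m - 6)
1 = 1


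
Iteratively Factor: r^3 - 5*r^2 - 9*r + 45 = (r + 3)*(r^2 - 8*r + 15) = (r - 5)*(r + 3)*(r - 3)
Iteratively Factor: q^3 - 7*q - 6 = (q - 3)*(q^2 + 3*q + 2) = (q - 3)*(q + 1)*(q + 2)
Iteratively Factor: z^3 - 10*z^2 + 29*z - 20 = (z - 1)*(z^2 - 9*z + 20) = (z - 4)*(z - 1)*(z - 5)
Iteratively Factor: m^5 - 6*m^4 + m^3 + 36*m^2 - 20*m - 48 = (m - 4)*(m^4 - 2*m^3 - 7*m^2 + 8*m + 12) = (m - 4)*(m - 3)*(m^3 + m^2 - 4*m - 4) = (m - 4)*(m - 3)*(m + 1)*(m^2 - 4) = (m - 4)*(m - 3)*(m - 2)*(m + 1)*(m + 2)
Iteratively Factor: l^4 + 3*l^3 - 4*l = (l + 2)*(l^3 + l^2 - 2*l) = (l - 1)*(l + 2)*(l^2 + 2*l) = l*(l - 1)*(l + 2)*(l + 2)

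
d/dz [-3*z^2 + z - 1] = 1 - 6*z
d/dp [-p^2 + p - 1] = 1 - 2*p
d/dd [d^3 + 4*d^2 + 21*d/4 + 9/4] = 3*d^2 + 8*d + 21/4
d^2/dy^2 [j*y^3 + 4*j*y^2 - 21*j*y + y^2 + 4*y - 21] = 6*j*y + 8*j + 2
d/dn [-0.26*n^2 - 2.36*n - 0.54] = -0.52*n - 2.36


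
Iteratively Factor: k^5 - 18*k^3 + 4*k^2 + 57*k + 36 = (k + 1)*(k^4 - k^3 - 17*k^2 + 21*k + 36) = (k + 1)^2*(k^3 - 2*k^2 - 15*k + 36) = (k + 1)^2*(k + 4)*(k^2 - 6*k + 9) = (k - 3)*(k + 1)^2*(k + 4)*(k - 3)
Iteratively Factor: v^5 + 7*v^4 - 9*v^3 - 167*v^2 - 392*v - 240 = (v - 5)*(v^4 + 12*v^3 + 51*v^2 + 88*v + 48) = (v - 5)*(v + 4)*(v^3 + 8*v^2 + 19*v + 12) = (v - 5)*(v + 3)*(v + 4)*(v^2 + 5*v + 4) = (v - 5)*(v + 1)*(v + 3)*(v + 4)*(v + 4)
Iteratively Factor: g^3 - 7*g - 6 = (g - 3)*(g^2 + 3*g + 2) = (g - 3)*(g + 1)*(g + 2)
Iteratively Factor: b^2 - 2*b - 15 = (b - 5)*(b + 3)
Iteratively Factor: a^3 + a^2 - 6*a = (a - 2)*(a^2 + 3*a) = a*(a - 2)*(a + 3)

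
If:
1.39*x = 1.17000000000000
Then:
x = 0.84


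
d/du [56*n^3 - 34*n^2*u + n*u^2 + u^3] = -34*n^2 + 2*n*u + 3*u^2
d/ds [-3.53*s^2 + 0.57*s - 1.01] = 0.57 - 7.06*s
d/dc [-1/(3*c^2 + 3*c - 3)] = (2*c + 1)/(3*(c^2 + c - 1)^2)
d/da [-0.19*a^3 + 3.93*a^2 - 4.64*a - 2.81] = -0.57*a^2 + 7.86*a - 4.64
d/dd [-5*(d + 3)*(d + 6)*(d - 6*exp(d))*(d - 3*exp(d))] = 45*d^3*exp(d) - 20*d^3 - 180*d^2*exp(2*d) + 540*d^2*exp(d) - 135*d^2 - 1800*d*exp(2*d) + 1620*d*exp(d) - 180*d - 4050*exp(2*d) + 810*exp(d)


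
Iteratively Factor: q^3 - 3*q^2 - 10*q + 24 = (q - 2)*(q^2 - q - 12) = (q - 2)*(q + 3)*(q - 4)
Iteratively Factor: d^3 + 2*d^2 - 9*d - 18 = (d + 3)*(d^2 - d - 6) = (d - 3)*(d + 3)*(d + 2)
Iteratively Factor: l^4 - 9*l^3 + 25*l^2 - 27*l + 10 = (l - 5)*(l^3 - 4*l^2 + 5*l - 2) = (l - 5)*(l - 1)*(l^2 - 3*l + 2) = (l - 5)*(l - 1)^2*(l - 2)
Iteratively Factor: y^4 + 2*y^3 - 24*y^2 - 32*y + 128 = (y - 4)*(y^3 + 6*y^2 - 32) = (y - 4)*(y + 4)*(y^2 + 2*y - 8) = (y - 4)*(y + 4)^2*(y - 2)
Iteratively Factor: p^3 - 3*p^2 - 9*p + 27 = (p + 3)*(p^2 - 6*p + 9) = (p - 3)*(p + 3)*(p - 3)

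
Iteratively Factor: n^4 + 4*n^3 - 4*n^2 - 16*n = (n + 2)*(n^3 + 2*n^2 - 8*n) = n*(n + 2)*(n^2 + 2*n - 8) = n*(n + 2)*(n + 4)*(n - 2)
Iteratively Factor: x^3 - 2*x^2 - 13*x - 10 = (x + 2)*(x^2 - 4*x - 5) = (x + 1)*(x + 2)*(x - 5)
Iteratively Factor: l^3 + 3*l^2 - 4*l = (l - 1)*(l^2 + 4*l) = (l - 1)*(l + 4)*(l)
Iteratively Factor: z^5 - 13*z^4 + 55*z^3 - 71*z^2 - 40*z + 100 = (z - 5)*(z^4 - 8*z^3 + 15*z^2 + 4*z - 20) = (z - 5)*(z - 2)*(z^3 - 6*z^2 + 3*z + 10) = (z - 5)*(z - 2)^2*(z^2 - 4*z - 5) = (z - 5)^2*(z - 2)^2*(z + 1)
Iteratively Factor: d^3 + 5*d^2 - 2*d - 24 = (d + 3)*(d^2 + 2*d - 8) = (d + 3)*(d + 4)*(d - 2)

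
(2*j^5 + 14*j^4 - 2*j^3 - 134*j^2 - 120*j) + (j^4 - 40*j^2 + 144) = 2*j^5 + 15*j^4 - 2*j^3 - 174*j^2 - 120*j + 144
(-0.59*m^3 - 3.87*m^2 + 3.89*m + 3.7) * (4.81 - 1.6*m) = 0.944*m^4 + 3.3541*m^3 - 24.8387*m^2 + 12.7909*m + 17.797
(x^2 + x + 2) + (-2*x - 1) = x^2 - x + 1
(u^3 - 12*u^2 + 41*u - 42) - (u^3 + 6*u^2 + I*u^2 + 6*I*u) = -18*u^2 - I*u^2 + 41*u - 6*I*u - 42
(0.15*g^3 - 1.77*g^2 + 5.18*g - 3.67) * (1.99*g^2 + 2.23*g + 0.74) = 0.2985*g^5 - 3.1878*g^4 + 6.4721*g^3 + 2.9383*g^2 - 4.3509*g - 2.7158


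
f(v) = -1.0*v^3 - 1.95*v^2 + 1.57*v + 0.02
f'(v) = -3.0*v^2 - 3.9*v + 1.57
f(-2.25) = -1.99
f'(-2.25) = -4.84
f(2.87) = -35.18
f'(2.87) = -34.33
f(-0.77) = -1.89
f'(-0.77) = 2.79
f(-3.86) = 22.42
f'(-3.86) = -28.07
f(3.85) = -79.91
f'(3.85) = -57.91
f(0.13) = 0.19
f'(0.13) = 1.01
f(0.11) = 0.17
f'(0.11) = 1.10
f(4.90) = -156.76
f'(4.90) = -89.57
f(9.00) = -872.80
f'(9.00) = -276.53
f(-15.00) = 2912.72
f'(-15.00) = -614.93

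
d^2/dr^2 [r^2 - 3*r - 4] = 2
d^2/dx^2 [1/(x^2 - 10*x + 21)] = 2*(-x^2 + 10*x + 4*(x - 5)^2 - 21)/(x^2 - 10*x + 21)^3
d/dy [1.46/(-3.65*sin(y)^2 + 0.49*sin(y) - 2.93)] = (10.658*sin(y) - 0.7154)*cos(y)/(3.65*sin(y)^2 - 0.49*sin(y) + 2.93)^2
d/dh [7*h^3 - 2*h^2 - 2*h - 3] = 21*h^2 - 4*h - 2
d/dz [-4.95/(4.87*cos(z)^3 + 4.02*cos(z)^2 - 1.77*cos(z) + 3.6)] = (-72.3195*cos(z)^2 - 39.798*cos(z) + 8.7615)*sin(z)/(4.87*cos(z)^3 + 4.02*cos(z)^2 - 1.77*cos(z) + 3.6)^2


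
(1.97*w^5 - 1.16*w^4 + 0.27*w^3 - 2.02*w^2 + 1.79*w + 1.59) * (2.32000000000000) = 4.5704*w^5 - 2.6912*w^4 + 0.6264*w^3 - 4.6864*w^2 + 4.1528*w + 3.6888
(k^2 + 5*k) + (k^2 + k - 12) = 2*k^2 + 6*k - 12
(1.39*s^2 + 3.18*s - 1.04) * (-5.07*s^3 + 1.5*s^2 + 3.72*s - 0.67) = -7.0473*s^5 - 14.0376*s^4 + 15.2136*s^3 + 9.3383*s^2 - 5.9994*s + 0.6968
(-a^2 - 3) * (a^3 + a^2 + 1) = -a^5 - a^4 - 3*a^3 - 4*a^2 - 3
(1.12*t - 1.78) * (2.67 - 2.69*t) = -3.0128*t^2 + 7.7786*t - 4.7526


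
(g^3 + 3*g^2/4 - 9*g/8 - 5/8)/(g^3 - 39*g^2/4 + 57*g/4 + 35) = (2*g^2 - g - 1)/(2*(g^2 - 11*g + 28))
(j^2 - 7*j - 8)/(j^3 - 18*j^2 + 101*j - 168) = (j + 1)/(j^2 - 10*j + 21)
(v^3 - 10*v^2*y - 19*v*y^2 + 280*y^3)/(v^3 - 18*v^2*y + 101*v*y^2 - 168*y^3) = (-v - 5*y)/(-v + 3*y)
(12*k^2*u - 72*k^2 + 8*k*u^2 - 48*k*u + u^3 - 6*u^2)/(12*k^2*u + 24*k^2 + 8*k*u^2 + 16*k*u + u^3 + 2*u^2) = (u - 6)/(u + 2)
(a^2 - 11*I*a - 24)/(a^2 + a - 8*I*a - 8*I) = (a - 3*I)/(a + 1)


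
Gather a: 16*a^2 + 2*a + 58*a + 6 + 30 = 16*a^2 + 60*a + 36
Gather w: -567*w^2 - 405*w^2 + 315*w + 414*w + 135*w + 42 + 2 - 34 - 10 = -972*w^2 + 864*w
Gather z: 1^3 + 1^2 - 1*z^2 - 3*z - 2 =-z^2 - 3*z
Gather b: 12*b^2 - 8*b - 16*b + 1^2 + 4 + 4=12*b^2 - 24*b + 9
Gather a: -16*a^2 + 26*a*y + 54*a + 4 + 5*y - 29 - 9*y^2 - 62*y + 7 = -16*a^2 + a*(26*y + 54) - 9*y^2 - 57*y - 18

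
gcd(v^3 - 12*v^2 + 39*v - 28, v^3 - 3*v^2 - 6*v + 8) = v^2 - 5*v + 4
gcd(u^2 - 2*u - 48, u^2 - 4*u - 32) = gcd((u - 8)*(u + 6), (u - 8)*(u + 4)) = u - 8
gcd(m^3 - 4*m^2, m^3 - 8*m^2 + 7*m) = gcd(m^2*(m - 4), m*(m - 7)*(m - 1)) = m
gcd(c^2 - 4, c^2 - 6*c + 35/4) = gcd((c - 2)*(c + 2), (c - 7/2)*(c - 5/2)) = 1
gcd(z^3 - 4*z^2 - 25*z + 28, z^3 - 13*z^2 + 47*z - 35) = z^2 - 8*z + 7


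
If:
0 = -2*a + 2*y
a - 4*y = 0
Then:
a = 0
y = 0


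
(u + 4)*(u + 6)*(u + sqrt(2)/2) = u^3 + sqrt(2)*u^2/2 + 10*u^2 + 5*sqrt(2)*u + 24*u + 12*sqrt(2)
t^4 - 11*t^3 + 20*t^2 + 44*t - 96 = (t - 8)*(t - 3)*(t - 2)*(t + 2)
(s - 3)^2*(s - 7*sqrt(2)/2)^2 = s^4 - 7*sqrt(2)*s^3 - 6*s^3 + 67*s^2/2 + 42*sqrt(2)*s^2 - 147*s - 63*sqrt(2)*s + 441/2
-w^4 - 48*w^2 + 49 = (w - 7*I)*(w + 7*I)*(-I*w - I)*(-I*w + I)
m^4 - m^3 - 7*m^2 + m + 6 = (m - 3)*(m - 1)*(m + 1)*(m + 2)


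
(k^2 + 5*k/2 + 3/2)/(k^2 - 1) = (k + 3/2)/(k - 1)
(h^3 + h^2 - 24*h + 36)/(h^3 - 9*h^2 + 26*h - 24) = (h + 6)/(h - 4)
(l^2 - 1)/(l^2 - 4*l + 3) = (l + 1)/(l - 3)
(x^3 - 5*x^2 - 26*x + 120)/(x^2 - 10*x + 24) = x + 5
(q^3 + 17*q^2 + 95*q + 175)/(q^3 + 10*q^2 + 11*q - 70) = (q + 5)/(q - 2)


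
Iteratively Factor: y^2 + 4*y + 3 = (y + 1)*(y + 3)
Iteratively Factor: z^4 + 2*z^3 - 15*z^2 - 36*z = (z - 4)*(z^3 + 6*z^2 + 9*z) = (z - 4)*(z + 3)*(z^2 + 3*z) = (z - 4)*(z + 3)^2*(z)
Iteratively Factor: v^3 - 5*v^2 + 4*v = (v - 1)*(v^2 - 4*v) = v*(v - 1)*(v - 4)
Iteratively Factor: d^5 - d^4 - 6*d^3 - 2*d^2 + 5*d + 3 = (d - 3)*(d^4 + 2*d^3 - 2*d - 1) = (d - 3)*(d + 1)*(d^3 + d^2 - d - 1) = (d - 3)*(d - 1)*(d + 1)*(d^2 + 2*d + 1) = (d - 3)*(d - 1)*(d + 1)^2*(d + 1)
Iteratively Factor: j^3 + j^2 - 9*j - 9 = (j + 1)*(j^2 - 9) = (j - 3)*(j + 1)*(j + 3)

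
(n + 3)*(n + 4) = n^2 + 7*n + 12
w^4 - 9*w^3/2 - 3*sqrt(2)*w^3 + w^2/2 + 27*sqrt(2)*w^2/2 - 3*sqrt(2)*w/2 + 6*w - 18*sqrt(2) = (w - 4)*(w - 3/2)*(w + 1)*(w - 3*sqrt(2))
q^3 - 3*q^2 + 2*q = q*(q - 2)*(q - 1)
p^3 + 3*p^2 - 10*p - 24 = (p - 3)*(p + 2)*(p + 4)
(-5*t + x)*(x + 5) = -5*t*x - 25*t + x^2 + 5*x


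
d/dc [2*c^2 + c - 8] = 4*c + 1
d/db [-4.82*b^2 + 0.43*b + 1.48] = 0.43 - 9.64*b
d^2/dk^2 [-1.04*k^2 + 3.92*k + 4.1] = -2.08000000000000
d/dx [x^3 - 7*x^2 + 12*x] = 3*x^2 - 14*x + 12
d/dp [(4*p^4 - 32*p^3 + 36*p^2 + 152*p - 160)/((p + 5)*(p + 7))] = 8*(p^5 + 14*p^4 - 26*p^3 - 385*p^2 + 355*p + 905)/(p^4 + 24*p^3 + 214*p^2 + 840*p + 1225)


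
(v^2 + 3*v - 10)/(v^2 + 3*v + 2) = (v^2 + 3*v - 10)/(v^2 + 3*v + 2)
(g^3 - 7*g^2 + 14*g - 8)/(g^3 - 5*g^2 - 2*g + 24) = (g^2 - 3*g + 2)/(g^2 - g - 6)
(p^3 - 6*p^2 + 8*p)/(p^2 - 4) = p*(p - 4)/(p + 2)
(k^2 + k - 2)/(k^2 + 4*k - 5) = (k + 2)/(k + 5)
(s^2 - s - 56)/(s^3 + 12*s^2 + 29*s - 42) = (s - 8)/(s^2 + 5*s - 6)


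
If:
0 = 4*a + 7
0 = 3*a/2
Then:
No Solution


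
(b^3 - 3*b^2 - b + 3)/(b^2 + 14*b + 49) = (b^3 - 3*b^2 - b + 3)/(b^2 + 14*b + 49)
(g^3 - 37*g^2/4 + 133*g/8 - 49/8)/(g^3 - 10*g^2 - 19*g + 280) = (8*g^2 - 18*g + 7)/(8*(g^2 - 3*g - 40))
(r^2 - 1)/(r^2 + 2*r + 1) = (r - 1)/(r + 1)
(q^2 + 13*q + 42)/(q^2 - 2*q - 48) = (q + 7)/(q - 8)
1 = 1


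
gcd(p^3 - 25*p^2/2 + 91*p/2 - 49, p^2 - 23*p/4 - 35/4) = p - 7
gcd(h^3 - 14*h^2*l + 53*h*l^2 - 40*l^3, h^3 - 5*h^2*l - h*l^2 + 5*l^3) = h^2 - 6*h*l + 5*l^2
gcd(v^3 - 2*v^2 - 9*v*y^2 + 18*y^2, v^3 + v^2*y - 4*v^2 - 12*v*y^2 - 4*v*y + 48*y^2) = -v + 3*y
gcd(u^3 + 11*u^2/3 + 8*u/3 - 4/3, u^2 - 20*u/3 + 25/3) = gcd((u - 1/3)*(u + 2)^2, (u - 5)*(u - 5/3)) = 1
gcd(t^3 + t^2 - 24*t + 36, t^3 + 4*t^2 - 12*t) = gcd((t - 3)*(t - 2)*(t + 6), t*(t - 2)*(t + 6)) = t^2 + 4*t - 12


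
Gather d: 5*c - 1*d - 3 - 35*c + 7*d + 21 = -30*c + 6*d + 18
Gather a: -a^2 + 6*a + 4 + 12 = -a^2 + 6*a + 16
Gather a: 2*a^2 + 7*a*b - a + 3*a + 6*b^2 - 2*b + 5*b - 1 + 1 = 2*a^2 + a*(7*b + 2) + 6*b^2 + 3*b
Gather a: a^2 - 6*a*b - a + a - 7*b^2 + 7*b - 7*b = a^2 - 6*a*b - 7*b^2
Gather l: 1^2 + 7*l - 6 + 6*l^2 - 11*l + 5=6*l^2 - 4*l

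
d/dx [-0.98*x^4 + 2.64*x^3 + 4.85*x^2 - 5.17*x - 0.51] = -3.92*x^3 + 7.92*x^2 + 9.7*x - 5.17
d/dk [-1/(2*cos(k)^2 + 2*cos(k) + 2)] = -(2*cos(k) + 1)*sin(k)/(2*(cos(k)^2 + cos(k) + 1)^2)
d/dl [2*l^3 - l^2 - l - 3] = 6*l^2 - 2*l - 1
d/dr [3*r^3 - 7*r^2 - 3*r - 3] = 9*r^2 - 14*r - 3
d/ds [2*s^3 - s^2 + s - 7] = 6*s^2 - 2*s + 1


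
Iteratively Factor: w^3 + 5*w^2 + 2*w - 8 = (w - 1)*(w^2 + 6*w + 8) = (w - 1)*(w + 2)*(w + 4)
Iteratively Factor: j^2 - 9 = (j + 3)*(j - 3)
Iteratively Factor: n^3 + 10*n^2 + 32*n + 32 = (n + 2)*(n^2 + 8*n + 16) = (n + 2)*(n + 4)*(n + 4)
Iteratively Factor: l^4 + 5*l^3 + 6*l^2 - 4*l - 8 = (l + 2)*(l^3 + 3*l^2 - 4) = (l + 2)^2*(l^2 + l - 2) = (l + 2)^3*(l - 1)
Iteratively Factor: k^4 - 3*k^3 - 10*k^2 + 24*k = (k - 4)*(k^3 + k^2 - 6*k) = k*(k - 4)*(k^2 + k - 6) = k*(k - 4)*(k + 3)*(k - 2)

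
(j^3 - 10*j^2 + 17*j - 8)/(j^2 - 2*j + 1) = j - 8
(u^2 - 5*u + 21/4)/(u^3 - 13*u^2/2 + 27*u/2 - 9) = (u - 7/2)/(u^2 - 5*u + 6)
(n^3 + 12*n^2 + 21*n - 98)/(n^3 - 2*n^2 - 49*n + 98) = (n + 7)/(n - 7)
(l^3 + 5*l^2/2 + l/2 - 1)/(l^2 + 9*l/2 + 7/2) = (2*l^2 + 3*l - 2)/(2*l + 7)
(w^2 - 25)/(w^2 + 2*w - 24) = (w^2 - 25)/(w^2 + 2*w - 24)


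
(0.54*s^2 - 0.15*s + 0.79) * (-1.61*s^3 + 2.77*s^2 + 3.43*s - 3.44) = -0.8694*s^5 + 1.7373*s^4 + 0.1648*s^3 - 0.1838*s^2 + 3.2257*s - 2.7176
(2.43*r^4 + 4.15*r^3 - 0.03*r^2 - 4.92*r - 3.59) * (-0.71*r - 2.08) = -1.7253*r^5 - 8.0009*r^4 - 8.6107*r^3 + 3.5556*r^2 + 12.7825*r + 7.4672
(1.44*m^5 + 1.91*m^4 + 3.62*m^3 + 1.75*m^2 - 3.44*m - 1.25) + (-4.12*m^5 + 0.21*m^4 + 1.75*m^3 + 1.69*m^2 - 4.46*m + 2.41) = -2.68*m^5 + 2.12*m^4 + 5.37*m^3 + 3.44*m^2 - 7.9*m + 1.16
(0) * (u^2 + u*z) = 0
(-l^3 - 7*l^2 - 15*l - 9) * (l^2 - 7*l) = -l^5 + 34*l^3 + 96*l^2 + 63*l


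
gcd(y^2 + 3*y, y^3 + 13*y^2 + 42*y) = y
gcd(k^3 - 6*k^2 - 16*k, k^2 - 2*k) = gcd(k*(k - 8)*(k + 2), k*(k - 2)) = k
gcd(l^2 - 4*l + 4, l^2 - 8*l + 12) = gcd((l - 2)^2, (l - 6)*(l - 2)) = l - 2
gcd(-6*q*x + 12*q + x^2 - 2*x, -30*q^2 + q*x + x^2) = 1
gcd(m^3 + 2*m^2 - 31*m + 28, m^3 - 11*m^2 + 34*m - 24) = m^2 - 5*m + 4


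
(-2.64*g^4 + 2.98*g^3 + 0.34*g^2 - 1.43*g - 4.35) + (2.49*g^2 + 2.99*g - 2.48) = -2.64*g^4 + 2.98*g^3 + 2.83*g^2 + 1.56*g - 6.83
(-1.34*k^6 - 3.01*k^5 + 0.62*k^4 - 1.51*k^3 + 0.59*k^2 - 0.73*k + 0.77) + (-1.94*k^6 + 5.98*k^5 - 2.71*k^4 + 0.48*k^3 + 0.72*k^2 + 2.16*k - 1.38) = -3.28*k^6 + 2.97*k^5 - 2.09*k^4 - 1.03*k^3 + 1.31*k^2 + 1.43*k - 0.61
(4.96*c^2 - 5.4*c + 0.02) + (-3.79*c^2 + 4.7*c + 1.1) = 1.17*c^2 - 0.7*c + 1.12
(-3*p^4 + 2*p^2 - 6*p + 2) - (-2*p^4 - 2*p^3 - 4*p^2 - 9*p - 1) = -p^4 + 2*p^3 + 6*p^2 + 3*p + 3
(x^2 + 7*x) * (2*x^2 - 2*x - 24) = 2*x^4 + 12*x^3 - 38*x^2 - 168*x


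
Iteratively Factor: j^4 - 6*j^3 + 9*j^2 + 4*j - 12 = (j - 2)*(j^3 - 4*j^2 + j + 6) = (j - 2)*(j + 1)*(j^2 - 5*j + 6) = (j - 2)^2*(j + 1)*(j - 3)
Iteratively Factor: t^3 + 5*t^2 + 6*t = (t)*(t^2 + 5*t + 6) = t*(t + 2)*(t + 3)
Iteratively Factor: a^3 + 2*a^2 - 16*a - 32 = (a + 2)*(a^2 - 16) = (a - 4)*(a + 2)*(a + 4)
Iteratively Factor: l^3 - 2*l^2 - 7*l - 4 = (l + 1)*(l^2 - 3*l - 4) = (l - 4)*(l + 1)*(l + 1)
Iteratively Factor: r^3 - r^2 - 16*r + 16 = (r - 4)*(r^2 + 3*r - 4) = (r - 4)*(r + 4)*(r - 1)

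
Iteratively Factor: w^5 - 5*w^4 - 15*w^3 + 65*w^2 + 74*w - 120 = (w + 2)*(w^4 - 7*w^3 - w^2 + 67*w - 60) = (w - 4)*(w + 2)*(w^3 - 3*w^2 - 13*w + 15) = (w - 4)*(w - 1)*(w + 2)*(w^2 - 2*w - 15) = (w - 4)*(w - 1)*(w + 2)*(w + 3)*(w - 5)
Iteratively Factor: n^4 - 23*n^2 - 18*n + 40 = (n - 5)*(n^3 + 5*n^2 + 2*n - 8) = (n - 5)*(n + 4)*(n^2 + n - 2) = (n - 5)*(n + 2)*(n + 4)*(n - 1)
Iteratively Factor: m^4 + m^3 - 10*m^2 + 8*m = (m + 4)*(m^3 - 3*m^2 + 2*m) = (m - 1)*(m + 4)*(m^2 - 2*m) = (m - 2)*(m - 1)*(m + 4)*(m)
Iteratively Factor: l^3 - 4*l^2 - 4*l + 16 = (l + 2)*(l^2 - 6*l + 8) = (l - 2)*(l + 2)*(l - 4)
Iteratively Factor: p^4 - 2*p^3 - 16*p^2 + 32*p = (p - 2)*(p^3 - 16*p) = (p - 4)*(p - 2)*(p^2 + 4*p) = p*(p - 4)*(p - 2)*(p + 4)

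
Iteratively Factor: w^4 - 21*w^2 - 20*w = (w + 4)*(w^3 - 4*w^2 - 5*w) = (w - 5)*(w + 4)*(w^2 + w) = (w - 5)*(w + 1)*(w + 4)*(w)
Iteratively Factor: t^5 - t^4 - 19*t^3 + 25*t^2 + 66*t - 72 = (t - 1)*(t^4 - 19*t^2 + 6*t + 72) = (t - 1)*(t + 2)*(t^3 - 2*t^2 - 15*t + 36) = (t - 3)*(t - 1)*(t + 2)*(t^2 + t - 12) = (t - 3)^2*(t - 1)*(t + 2)*(t + 4)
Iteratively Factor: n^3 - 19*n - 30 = (n + 3)*(n^2 - 3*n - 10) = (n - 5)*(n + 3)*(n + 2)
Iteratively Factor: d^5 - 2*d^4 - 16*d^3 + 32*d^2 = (d - 2)*(d^4 - 16*d^2) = (d - 4)*(d - 2)*(d^3 + 4*d^2) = (d - 4)*(d - 2)*(d + 4)*(d^2) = d*(d - 4)*(d - 2)*(d + 4)*(d)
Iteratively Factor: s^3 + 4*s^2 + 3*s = (s + 3)*(s^2 + s) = (s + 1)*(s + 3)*(s)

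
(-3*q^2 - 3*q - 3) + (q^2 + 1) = -2*q^2 - 3*q - 2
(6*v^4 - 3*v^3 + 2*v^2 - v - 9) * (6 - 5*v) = -30*v^5 + 51*v^4 - 28*v^3 + 17*v^2 + 39*v - 54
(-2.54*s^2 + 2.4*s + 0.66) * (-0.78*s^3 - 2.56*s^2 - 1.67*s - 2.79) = 1.9812*s^5 + 4.6304*s^4 - 2.417*s^3 + 1.389*s^2 - 7.7982*s - 1.8414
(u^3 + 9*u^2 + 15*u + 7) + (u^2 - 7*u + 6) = u^3 + 10*u^2 + 8*u + 13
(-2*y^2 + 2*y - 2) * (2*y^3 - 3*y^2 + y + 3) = -4*y^5 + 10*y^4 - 12*y^3 + 2*y^2 + 4*y - 6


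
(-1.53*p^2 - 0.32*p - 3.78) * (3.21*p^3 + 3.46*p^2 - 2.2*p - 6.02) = -4.9113*p^5 - 6.321*p^4 - 9.875*p^3 - 3.1642*p^2 + 10.2424*p + 22.7556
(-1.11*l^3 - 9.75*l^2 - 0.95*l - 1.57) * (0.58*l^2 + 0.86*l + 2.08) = -0.6438*l^5 - 6.6096*l^4 - 11.2448*l^3 - 22.0076*l^2 - 3.3262*l - 3.2656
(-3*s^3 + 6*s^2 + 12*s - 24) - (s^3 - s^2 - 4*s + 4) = -4*s^3 + 7*s^2 + 16*s - 28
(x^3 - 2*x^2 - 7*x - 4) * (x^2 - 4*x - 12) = x^5 - 6*x^4 - 11*x^3 + 48*x^2 + 100*x + 48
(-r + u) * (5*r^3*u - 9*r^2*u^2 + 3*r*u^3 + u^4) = -5*r^4*u + 14*r^3*u^2 - 12*r^2*u^3 + 2*r*u^4 + u^5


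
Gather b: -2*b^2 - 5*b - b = -2*b^2 - 6*b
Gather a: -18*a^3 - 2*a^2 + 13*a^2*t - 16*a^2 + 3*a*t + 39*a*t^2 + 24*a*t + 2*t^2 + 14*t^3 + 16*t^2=-18*a^3 + a^2*(13*t - 18) + a*(39*t^2 + 27*t) + 14*t^3 + 18*t^2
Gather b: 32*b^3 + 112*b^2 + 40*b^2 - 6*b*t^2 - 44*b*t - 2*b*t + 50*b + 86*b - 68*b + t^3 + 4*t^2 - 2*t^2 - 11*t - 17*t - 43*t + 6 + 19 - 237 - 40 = 32*b^3 + 152*b^2 + b*(-6*t^2 - 46*t + 68) + t^3 + 2*t^2 - 71*t - 252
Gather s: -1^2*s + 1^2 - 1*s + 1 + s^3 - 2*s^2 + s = s^3 - 2*s^2 - s + 2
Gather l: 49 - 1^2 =48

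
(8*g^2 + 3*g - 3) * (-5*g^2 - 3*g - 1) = -40*g^4 - 39*g^3 - 2*g^2 + 6*g + 3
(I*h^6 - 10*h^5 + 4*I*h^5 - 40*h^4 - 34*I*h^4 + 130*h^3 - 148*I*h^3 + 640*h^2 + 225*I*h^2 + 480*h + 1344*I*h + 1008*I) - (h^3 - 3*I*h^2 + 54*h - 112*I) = I*h^6 - 10*h^5 + 4*I*h^5 - 40*h^4 - 34*I*h^4 + 129*h^3 - 148*I*h^3 + 640*h^2 + 228*I*h^2 + 426*h + 1344*I*h + 1120*I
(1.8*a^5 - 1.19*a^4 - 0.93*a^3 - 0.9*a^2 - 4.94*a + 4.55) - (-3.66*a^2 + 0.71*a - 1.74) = 1.8*a^5 - 1.19*a^4 - 0.93*a^3 + 2.76*a^2 - 5.65*a + 6.29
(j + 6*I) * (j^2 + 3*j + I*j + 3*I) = j^3 + 3*j^2 + 7*I*j^2 - 6*j + 21*I*j - 18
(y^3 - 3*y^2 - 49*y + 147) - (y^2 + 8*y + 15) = y^3 - 4*y^2 - 57*y + 132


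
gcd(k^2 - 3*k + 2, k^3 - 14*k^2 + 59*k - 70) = k - 2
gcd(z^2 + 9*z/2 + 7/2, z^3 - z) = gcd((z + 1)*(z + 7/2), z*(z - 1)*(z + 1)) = z + 1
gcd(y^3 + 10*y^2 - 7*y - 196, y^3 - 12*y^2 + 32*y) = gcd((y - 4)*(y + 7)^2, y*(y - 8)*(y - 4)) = y - 4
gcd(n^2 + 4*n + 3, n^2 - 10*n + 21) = 1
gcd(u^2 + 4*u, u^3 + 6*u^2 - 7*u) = u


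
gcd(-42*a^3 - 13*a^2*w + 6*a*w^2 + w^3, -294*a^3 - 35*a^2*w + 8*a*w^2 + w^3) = 7*a + w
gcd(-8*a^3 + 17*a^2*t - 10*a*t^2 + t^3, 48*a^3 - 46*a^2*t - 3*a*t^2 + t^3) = 8*a^2 - 9*a*t + t^2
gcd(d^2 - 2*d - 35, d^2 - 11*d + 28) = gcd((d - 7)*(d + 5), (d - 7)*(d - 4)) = d - 7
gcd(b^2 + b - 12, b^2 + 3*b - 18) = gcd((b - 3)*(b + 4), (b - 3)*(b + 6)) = b - 3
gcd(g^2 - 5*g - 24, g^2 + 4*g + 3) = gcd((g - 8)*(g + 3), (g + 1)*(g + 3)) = g + 3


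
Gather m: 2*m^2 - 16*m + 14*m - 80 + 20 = 2*m^2 - 2*m - 60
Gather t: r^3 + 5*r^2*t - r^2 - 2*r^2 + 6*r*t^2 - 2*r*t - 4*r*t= r^3 - 3*r^2 + 6*r*t^2 + t*(5*r^2 - 6*r)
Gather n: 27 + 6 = 33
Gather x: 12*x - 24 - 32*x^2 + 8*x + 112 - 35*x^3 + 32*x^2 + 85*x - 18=-35*x^3 + 105*x + 70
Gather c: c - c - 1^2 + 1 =0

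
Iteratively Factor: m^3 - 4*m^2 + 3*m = (m - 3)*(m^2 - m) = (m - 3)*(m - 1)*(m)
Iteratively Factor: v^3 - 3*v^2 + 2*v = (v)*(v^2 - 3*v + 2) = v*(v - 1)*(v - 2)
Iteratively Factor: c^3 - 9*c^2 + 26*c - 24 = (c - 4)*(c^2 - 5*c + 6) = (c - 4)*(c - 2)*(c - 3)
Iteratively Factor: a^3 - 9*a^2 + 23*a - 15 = (a - 3)*(a^2 - 6*a + 5) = (a - 5)*(a - 3)*(a - 1)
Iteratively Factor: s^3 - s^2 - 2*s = (s + 1)*(s^2 - 2*s) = (s - 2)*(s + 1)*(s)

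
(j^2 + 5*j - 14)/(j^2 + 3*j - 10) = (j + 7)/(j + 5)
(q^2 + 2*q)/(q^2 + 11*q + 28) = q*(q + 2)/(q^2 + 11*q + 28)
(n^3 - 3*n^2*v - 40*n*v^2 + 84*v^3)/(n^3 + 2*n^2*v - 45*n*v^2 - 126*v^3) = (n - 2*v)/(n + 3*v)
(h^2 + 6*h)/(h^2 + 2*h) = (h + 6)/(h + 2)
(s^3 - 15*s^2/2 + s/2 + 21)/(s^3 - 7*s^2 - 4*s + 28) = (s + 3/2)/(s + 2)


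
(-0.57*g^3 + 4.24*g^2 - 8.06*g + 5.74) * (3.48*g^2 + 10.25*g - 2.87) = -1.9836*g^5 + 8.9127*g^4 + 17.0471*g^3 - 74.8086*g^2 + 81.9672*g - 16.4738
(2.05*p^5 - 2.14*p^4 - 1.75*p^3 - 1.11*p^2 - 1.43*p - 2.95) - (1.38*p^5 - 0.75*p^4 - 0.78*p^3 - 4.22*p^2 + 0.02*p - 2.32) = 0.67*p^5 - 1.39*p^4 - 0.97*p^3 + 3.11*p^2 - 1.45*p - 0.63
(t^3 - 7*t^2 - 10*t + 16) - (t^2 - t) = t^3 - 8*t^2 - 9*t + 16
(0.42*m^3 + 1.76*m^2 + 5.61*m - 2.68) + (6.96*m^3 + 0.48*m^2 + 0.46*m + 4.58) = 7.38*m^3 + 2.24*m^2 + 6.07*m + 1.9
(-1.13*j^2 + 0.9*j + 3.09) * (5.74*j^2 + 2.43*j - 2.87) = -6.4862*j^4 + 2.4201*j^3 + 23.1667*j^2 + 4.9257*j - 8.8683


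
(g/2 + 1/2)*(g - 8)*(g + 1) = g^3/2 - 3*g^2 - 15*g/2 - 4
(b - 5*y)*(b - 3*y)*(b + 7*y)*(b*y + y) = b^4*y - b^3*y^2 + b^3*y - 41*b^2*y^3 - b^2*y^2 + 105*b*y^4 - 41*b*y^3 + 105*y^4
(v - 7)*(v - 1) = v^2 - 8*v + 7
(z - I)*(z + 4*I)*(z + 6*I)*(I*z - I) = I*z^4 - 9*z^3 - I*z^3 + 9*z^2 - 14*I*z^2 - 24*z + 14*I*z + 24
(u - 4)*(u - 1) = u^2 - 5*u + 4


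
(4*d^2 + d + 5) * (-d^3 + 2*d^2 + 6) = -4*d^5 + 7*d^4 - 3*d^3 + 34*d^2 + 6*d + 30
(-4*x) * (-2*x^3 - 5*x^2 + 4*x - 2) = 8*x^4 + 20*x^3 - 16*x^2 + 8*x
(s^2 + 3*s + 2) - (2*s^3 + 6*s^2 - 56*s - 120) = -2*s^3 - 5*s^2 + 59*s + 122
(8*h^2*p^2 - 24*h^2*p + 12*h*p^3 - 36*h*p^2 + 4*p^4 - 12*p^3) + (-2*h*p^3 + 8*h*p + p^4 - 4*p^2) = 8*h^2*p^2 - 24*h^2*p + 10*h*p^3 - 36*h*p^2 + 8*h*p + 5*p^4 - 12*p^3 - 4*p^2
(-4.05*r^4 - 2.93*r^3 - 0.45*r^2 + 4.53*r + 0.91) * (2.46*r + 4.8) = -9.963*r^5 - 26.6478*r^4 - 15.171*r^3 + 8.9838*r^2 + 23.9826*r + 4.368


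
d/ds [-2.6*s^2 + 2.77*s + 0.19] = 2.77 - 5.2*s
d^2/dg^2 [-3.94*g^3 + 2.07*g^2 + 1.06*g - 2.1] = 4.14 - 23.64*g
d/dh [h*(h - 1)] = 2*h - 1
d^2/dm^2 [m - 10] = 0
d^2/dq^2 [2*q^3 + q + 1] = 12*q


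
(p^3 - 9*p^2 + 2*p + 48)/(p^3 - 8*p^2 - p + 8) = (p^2 - p - 6)/(p^2 - 1)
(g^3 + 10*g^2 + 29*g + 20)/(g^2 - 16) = (g^2 + 6*g + 5)/(g - 4)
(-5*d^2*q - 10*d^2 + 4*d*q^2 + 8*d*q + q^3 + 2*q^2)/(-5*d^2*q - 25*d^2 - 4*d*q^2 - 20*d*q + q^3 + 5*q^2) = (5*d^2*q + 10*d^2 - 4*d*q^2 - 8*d*q - q^3 - 2*q^2)/(5*d^2*q + 25*d^2 + 4*d*q^2 + 20*d*q - q^3 - 5*q^2)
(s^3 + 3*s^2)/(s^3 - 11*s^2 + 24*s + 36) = s^2*(s + 3)/(s^3 - 11*s^2 + 24*s + 36)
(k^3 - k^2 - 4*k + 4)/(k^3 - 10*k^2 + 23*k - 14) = (k + 2)/(k - 7)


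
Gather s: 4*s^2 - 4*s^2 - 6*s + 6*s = 0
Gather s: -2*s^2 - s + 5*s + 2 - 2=-2*s^2 + 4*s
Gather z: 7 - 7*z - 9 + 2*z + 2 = -5*z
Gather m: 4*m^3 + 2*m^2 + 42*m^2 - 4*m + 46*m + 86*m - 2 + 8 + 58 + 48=4*m^3 + 44*m^2 + 128*m + 112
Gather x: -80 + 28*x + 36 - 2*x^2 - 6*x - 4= -2*x^2 + 22*x - 48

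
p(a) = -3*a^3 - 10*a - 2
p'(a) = -9*a^2 - 10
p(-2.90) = 100.17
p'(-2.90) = -85.69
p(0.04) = -2.40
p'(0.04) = -10.01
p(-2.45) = 66.62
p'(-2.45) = -64.02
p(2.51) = -74.54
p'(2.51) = -66.70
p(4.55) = -330.09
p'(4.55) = -196.32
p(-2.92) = 101.89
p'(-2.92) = -86.74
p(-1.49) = 22.82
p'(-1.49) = -29.98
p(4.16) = -259.57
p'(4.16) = -165.75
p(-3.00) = 109.00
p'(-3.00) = -91.00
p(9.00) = -2279.00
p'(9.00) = -739.00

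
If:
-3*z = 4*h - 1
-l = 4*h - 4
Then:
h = 1/4 - 3*z/4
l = 3*z + 3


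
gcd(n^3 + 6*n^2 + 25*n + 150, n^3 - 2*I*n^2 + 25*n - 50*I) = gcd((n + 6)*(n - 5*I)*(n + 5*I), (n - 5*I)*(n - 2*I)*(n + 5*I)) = n^2 + 25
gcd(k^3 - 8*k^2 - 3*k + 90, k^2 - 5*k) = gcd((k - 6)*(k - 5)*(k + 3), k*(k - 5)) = k - 5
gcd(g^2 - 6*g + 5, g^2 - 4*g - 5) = g - 5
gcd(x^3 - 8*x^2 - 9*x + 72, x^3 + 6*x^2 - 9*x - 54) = x^2 - 9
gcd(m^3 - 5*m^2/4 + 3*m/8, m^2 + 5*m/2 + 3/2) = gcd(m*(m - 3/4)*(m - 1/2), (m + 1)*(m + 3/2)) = 1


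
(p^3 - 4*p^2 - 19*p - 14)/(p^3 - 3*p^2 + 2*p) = (p^3 - 4*p^2 - 19*p - 14)/(p*(p^2 - 3*p + 2))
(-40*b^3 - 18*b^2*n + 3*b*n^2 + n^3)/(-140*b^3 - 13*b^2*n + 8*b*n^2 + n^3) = (2*b + n)/(7*b + n)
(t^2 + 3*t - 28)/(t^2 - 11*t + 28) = (t + 7)/(t - 7)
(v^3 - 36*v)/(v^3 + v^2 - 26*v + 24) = v*(v - 6)/(v^2 - 5*v + 4)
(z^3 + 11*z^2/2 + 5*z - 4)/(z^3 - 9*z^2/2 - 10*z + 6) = (z + 4)/(z - 6)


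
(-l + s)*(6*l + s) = -6*l^2 + 5*l*s + s^2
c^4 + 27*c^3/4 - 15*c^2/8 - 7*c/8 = c*(c - 1/2)*(c + 1/4)*(c + 7)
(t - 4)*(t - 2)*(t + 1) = t^3 - 5*t^2 + 2*t + 8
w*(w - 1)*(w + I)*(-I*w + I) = -I*w^4 + w^3 + 2*I*w^3 - 2*w^2 - I*w^2 + w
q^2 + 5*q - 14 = (q - 2)*(q + 7)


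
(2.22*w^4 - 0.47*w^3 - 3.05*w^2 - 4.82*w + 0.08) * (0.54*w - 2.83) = 1.1988*w^5 - 6.5364*w^4 - 0.3169*w^3 + 6.0287*w^2 + 13.6838*w - 0.2264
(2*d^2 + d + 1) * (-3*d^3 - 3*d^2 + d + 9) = -6*d^5 - 9*d^4 - 4*d^3 + 16*d^2 + 10*d + 9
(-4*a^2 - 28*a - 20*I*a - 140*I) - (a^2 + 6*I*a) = -5*a^2 - 28*a - 26*I*a - 140*I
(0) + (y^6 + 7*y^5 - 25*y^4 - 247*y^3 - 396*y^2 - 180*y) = y^6 + 7*y^5 - 25*y^4 - 247*y^3 - 396*y^2 - 180*y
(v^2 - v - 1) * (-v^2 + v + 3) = -v^4 + 2*v^3 + 3*v^2 - 4*v - 3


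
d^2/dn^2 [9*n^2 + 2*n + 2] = 18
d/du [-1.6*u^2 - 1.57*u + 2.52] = -3.2*u - 1.57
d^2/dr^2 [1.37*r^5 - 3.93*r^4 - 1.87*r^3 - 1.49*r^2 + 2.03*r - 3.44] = 27.4*r^3 - 47.16*r^2 - 11.22*r - 2.98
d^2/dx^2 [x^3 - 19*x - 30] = 6*x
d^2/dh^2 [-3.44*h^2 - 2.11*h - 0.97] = -6.88000000000000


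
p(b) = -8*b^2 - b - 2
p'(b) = -16*b - 1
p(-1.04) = -9.61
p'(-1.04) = 15.64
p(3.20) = -87.12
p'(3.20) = -52.20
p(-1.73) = -24.21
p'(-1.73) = 26.68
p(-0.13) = -2.01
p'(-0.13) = 1.08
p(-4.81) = -182.28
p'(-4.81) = 75.96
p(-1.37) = -15.65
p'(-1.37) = 20.92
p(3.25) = -89.75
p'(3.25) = -53.00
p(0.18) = -2.44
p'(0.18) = -3.88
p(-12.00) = -1142.00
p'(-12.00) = 191.00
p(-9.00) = -641.00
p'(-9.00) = 143.00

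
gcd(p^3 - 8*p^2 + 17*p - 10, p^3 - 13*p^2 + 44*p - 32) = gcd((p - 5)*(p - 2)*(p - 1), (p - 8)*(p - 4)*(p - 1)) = p - 1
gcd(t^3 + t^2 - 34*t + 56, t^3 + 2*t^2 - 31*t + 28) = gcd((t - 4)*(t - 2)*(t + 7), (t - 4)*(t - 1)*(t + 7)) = t^2 + 3*t - 28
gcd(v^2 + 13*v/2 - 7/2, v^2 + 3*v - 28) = v + 7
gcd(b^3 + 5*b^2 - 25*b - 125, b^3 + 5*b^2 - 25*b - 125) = b^3 + 5*b^2 - 25*b - 125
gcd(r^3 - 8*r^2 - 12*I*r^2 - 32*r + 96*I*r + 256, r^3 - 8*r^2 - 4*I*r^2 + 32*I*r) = r^2 + r*(-8 - 4*I) + 32*I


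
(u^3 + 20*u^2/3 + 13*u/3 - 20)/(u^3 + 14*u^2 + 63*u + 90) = (u - 4/3)/(u + 6)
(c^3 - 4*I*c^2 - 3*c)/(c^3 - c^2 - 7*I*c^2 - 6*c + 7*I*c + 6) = c*(c - 3*I)/(c^2 - c*(1 + 6*I) + 6*I)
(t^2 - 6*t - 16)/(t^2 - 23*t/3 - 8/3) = 3*(t + 2)/(3*t + 1)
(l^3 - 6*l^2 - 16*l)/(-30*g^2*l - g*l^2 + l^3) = (-l^2 + 6*l + 16)/(30*g^2 + g*l - l^2)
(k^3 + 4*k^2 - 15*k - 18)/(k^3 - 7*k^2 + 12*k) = (k^2 + 7*k + 6)/(k*(k - 4))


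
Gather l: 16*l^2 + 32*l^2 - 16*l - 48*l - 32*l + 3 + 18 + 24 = 48*l^2 - 96*l + 45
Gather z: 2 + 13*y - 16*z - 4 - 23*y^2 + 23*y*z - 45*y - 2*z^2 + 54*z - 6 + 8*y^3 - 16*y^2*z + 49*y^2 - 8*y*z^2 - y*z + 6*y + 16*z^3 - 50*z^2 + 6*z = 8*y^3 + 26*y^2 - 26*y + 16*z^3 + z^2*(-8*y - 52) + z*(-16*y^2 + 22*y + 44) - 8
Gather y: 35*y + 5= 35*y + 5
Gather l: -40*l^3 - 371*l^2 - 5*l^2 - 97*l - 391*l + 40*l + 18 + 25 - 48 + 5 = -40*l^3 - 376*l^2 - 448*l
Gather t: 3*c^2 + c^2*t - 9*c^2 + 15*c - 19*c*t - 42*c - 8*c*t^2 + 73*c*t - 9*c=-6*c^2 - 8*c*t^2 - 36*c + t*(c^2 + 54*c)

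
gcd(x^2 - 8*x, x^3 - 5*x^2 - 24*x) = x^2 - 8*x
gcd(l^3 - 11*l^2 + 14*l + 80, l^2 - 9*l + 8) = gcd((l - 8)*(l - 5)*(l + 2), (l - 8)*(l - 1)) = l - 8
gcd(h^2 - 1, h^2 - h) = h - 1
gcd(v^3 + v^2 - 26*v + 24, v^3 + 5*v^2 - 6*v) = v^2 + 5*v - 6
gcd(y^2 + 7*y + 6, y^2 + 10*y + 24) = y + 6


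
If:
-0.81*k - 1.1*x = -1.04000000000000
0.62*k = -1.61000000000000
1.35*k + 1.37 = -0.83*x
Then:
No Solution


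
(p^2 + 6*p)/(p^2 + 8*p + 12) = p/(p + 2)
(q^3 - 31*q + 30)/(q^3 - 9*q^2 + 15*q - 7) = (q^2 + q - 30)/(q^2 - 8*q + 7)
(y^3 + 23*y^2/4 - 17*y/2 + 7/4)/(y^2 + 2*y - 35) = (4*y^2 - 5*y + 1)/(4*(y - 5))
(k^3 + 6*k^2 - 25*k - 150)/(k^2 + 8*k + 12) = (k^2 - 25)/(k + 2)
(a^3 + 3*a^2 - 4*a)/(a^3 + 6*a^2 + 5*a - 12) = a/(a + 3)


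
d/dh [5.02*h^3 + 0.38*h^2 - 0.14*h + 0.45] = 15.06*h^2 + 0.76*h - 0.14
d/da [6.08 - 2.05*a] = -2.05000000000000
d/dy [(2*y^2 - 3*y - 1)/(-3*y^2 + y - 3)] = (-7*y^2 - 18*y + 10)/(9*y^4 - 6*y^3 + 19*y^2 - 6*y + 9)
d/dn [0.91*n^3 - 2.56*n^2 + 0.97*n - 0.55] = 2.73*n^2 - 5.12*n + 0.97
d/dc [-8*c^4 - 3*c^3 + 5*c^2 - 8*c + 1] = -32*c^3 - 9*c^2 + 10*c - 8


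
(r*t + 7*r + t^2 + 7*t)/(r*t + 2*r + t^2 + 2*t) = (t + 7)/(t + 2)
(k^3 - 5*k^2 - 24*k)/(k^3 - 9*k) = (k - 8)/(k - 3)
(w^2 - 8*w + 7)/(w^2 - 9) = (w^2 - 8*w + 7)/(w^2 - 9)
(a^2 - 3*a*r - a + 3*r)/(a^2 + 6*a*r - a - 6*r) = (a - 3*r)/(a + 6*r)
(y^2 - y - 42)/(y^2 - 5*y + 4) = (y^2 - y - 42)/(y^2 - 5*y + 4)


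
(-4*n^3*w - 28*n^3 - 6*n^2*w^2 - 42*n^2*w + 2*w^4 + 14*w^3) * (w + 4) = -4*n^3*w^2 - 44*n^3*w - 112*n^3 - 6*n^2*w^3 - 66*n^2*w^2 - 168*n^2*w + 2*w^5 + 22*w^4 + 56*w^3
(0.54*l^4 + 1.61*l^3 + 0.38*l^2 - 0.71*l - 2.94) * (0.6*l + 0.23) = 0.324*l^5 + 1.0902*l^4 + 0.5983*l^3 - 0.3386*l^2 - 1.9273*l - 0.6762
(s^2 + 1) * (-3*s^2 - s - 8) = -3*s^4 - s^3 - 11*s^2 - s - 8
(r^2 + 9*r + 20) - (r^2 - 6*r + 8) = 15*r + 12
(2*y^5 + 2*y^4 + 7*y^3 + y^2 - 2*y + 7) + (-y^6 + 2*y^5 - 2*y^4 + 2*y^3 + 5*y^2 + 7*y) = -y^6 + 4*y^5 + 9*y^3 + 6*y^2 + 5*y + 7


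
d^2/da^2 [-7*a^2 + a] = -14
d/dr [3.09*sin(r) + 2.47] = 3.09*cos(r)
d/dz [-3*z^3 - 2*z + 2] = -9*z^2 - 2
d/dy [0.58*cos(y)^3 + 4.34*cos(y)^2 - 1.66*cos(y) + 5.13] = (-1.74*cos(y)^2 - 8.68*cos(y) + 1.66)*sin(y)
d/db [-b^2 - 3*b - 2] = -2*b - 3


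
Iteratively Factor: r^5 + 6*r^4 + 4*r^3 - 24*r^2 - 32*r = (r - 2)*(r^4 + 8*r^3 + 20*r^2 + 16*r) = (r - 2)*(r + 2)*(r^3 + 6*r^2 + 8*r) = r*(r - 2)*(r + 2)*(r^2 + 6*r + 8) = r*(r - 2)*(r + 2)*(r + 4)*(r + 2)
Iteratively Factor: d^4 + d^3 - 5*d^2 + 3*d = (d + 3)*(d^3 - 2*d^2 + d) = (d - 1)*(d + 3)*(d^2 - d) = (d - 1)^2*(d + 3)*(d)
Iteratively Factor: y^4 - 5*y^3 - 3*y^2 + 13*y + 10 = (y + 1)*(y^3 - 6*y^2 + 3*y + 10) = (y + 1)^2*(y^2 - 7*y + 10) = (y - 5)*(y + 1)^2*(y - 2)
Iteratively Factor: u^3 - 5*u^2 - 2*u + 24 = (u - 4)*(u^2 - u - 6) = (u - 4)*(u + 2)*(u - 3)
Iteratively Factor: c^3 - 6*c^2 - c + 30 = (c - 3)*(c^2 - 3*c - 10) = (c - 5)*(c - 3)*(c + 2)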